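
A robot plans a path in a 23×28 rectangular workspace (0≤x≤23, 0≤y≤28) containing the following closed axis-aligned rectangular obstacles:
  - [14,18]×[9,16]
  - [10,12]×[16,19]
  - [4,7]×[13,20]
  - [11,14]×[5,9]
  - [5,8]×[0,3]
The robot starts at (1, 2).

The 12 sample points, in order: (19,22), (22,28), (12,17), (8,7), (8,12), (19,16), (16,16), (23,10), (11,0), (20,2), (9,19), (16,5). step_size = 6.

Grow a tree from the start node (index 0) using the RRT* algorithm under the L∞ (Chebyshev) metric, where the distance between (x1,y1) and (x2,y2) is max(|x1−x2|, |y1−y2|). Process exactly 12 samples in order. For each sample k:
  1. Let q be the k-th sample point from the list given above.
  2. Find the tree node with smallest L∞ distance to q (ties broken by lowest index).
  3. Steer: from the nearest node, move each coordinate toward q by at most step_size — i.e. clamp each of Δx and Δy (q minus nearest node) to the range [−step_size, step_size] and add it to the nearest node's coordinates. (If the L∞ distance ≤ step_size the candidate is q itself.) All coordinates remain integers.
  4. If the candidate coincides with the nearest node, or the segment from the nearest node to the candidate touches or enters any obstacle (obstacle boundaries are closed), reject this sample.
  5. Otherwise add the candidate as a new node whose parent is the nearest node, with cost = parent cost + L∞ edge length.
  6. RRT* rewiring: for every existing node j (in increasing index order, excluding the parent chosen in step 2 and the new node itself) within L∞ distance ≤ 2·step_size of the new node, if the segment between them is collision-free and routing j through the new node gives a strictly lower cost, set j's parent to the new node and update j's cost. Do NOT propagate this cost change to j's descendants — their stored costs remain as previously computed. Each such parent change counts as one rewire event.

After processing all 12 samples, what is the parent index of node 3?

Parent of node 3: 1

1. q=(19,22) nearest=0 d=20 new=(7,8) → add node 1 parent=0 cost=6
2. q=(22,28) nearest=1 d=20 new=(13,14) → add node 2 parent=1 cost=12
3. q=(12,17) nearest=2 d=3 new=(12,17) → blocked by [10,12]×[16,19], reject
4. q=(8,7) nearest=1 d=1 new=(8,7) → add node 3 parent=1 cost=7
5. q=(8,12) nearest=1 d=4 new=(8,12) → add node 4 parent=1 cost=10
6. q=(19,16) nearest=2 d=6 new=(19,16) → blocked by [14,18]×[9,16], reject
7. q=(16,16) nearest=2 d=3 new=(16,16) → blocked by [14,18]×[9,16], reject
8. q=(23,10) nearest=2 d=10 new=(19,10) → blocked by [14,18]×[9,16], reject
9. q=(11,0) nearest=3 d=7 new=(11,1) → add node 5 parent=3 cost=13
10. q=(20,2) nearest=5 d=9 new=(17,2) → add node 6 parent=5 cost=19
11. q=(9,19) nearest=2 d=5 new=(9,19) → blocked by [10,12]×[16,19], reject
12. q=(16,5) nearest=6 d=3 new=(16,5) → add node 7 parent=6 cost=22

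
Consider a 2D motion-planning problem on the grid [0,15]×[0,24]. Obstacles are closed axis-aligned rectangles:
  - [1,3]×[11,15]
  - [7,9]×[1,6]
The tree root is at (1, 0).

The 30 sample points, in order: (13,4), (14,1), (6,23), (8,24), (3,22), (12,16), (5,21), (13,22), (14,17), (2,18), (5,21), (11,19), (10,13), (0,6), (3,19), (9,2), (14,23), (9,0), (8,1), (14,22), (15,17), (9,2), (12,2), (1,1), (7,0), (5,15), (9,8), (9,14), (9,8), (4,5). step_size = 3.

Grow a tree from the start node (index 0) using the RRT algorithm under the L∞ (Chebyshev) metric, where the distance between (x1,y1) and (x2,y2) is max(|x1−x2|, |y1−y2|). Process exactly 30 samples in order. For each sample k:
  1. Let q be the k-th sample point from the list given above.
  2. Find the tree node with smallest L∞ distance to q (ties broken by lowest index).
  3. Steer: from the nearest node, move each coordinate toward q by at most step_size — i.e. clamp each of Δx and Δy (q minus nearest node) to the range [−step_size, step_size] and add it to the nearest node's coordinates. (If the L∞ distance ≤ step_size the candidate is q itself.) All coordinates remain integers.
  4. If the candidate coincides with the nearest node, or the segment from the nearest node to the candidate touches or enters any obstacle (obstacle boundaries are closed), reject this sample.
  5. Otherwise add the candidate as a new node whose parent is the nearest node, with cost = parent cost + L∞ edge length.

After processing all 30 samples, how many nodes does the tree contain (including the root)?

Node count: 22

1. q=(13,4) nearest=0 d=12 new=(4,3) → add node 1 parent=0 cost=3
2. q=(14,1) nearest=1 d=10 new=(7,1) → blocked by [7,9]×[1,6], reject
3. q=(6,23) nearest=1 d=20 new=(6,6) → add node 2 parent=1 cost=6
4. q=(8,24) nearest=2 d=18 new=(8,9) → add node 3 parent=2 cost=9
5. q=(3,22) nearest=3 d=13 new=(5,12) → add node 4 parent=3 cost=12
6. q=(12,16) nearest=3 d=7 new=(11,12) → add node 5 parent=3 cost=12
7. q=(5,21) nearest=4 d=9 new=(5,15) → add node 6 parent=4 cost=15
8. q=(13,22) nearest=6 d=8 new=(8,18) → add node 7 parent=6 cost=18
9. q=(14,17) nearest=5 d=5 new=(14,15) → add node 8 parent=5 cost=15
10. q=(2,18) nearest=6 d=3 new=(2,18) → add node 9 parent=6 cost=18
11. q=(5,21) nearest=7 d=3 new=(5,21) → add node 10 parent=7 cost=21
12. q=(11,19) nearest=7 d=3 new=(11,19) → add node 11 parent=7 cost=21
13. q=(10,13) nearest=5 d=1 new=(10,13) → add node 12 parent=5 cost=13
14. q=(0,6) nearest=1 d=4 new=(1,6) → add node 13 parent=1 cost=6
15. q=(3,19) nearest=9 d=1 new=(3,19) → add node 14 parent=9 cost=19
16. q=(9,2) nearest=2 d=4 new=(9,3) → blocked by [7,9]×[1,6], reject
17. q=(14,23) nearest=11 d=4 new=(14,22) → add node 15 parent=11 cost=24
18. q=(9,0) nearest=1 d=5 new=(7,0) → add node 16 parent=1 cost=6
19. q=(8,1) nearest=16 d=1 new=(8,1) → blocked by [7,9]×[1,6], reject
20. q=(14,22) nearest=15 d=0 → coincident, reject
21. q=(15,17) nearest=8 d=2 new=(15,17) → add node 17 parent=8 cost=17
22. q=(9,2) nearest=16 d=2 new=(9,2) → blocked by [7,9]×[1,6], reject
23. q=(12,2) nearest=16 d=5 new=(10,2) → blocked by [7,9]×[1,6], reject
24. q=(1,1) nearest=0 d=1 new=(1,1) → add node 18 parent=0 cost=1
25. q=(7,0) nearest=16 d=0 → coincident, reject
26. q=(5,15) nearest=6 d=0 → coincident, reject
27. q=(9,8) nearest=3 d=1 new=(9,8) → add node 19 parent=3 cost=10
28. q=(9,14) nearest=12 d=1 new=(9,14) → add node 20 parent=12 cost=14
29. q=(9,8) nearest=19 d=0 → coincident, reject
30. q=(4,5) nearest=1 d=2 new=(4,5) → add node 21 parent=1 cost=5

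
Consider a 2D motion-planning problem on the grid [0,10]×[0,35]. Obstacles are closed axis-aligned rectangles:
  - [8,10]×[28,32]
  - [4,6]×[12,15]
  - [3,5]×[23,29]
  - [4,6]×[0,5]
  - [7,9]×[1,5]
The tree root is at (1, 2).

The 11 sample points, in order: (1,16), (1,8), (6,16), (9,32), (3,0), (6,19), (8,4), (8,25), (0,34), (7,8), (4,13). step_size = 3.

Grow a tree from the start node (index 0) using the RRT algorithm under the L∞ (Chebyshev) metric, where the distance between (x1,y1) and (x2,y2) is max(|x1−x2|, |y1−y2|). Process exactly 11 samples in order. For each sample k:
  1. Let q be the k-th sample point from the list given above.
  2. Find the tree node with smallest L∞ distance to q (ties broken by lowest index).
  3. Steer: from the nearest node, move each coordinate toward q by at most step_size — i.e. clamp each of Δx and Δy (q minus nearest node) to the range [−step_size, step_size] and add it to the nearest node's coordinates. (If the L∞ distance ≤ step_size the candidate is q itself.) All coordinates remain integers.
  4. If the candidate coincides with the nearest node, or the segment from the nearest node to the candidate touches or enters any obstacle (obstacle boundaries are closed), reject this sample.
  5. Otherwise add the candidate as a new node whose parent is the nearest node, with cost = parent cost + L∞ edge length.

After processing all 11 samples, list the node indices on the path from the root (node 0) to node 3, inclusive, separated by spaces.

Path: 0 1 2 3

1. q=(1,16) nearest=0 d=14 new=(1,5) → add node 1 parent=0 cost=3
2. q=(1,8) nearest=1 d=3 new=(1,8) → add node 2 parent=1 cost=6
3. q=(6,16) nearest=2 d=8 new=(4,11) → add node 3 parent=2 cost=9
4. q=(9,32) nearest=3 d=21 new=(7,14) → blocked by [4,6]×[12,15], reject
5. q=(3,0) nearest=0 d=2 new=(3,0) → add node 4 parent=0 cost=2
6. q=(6,19) nearest=3 d=8 new=(6,14) → blocked by [4,6]×[12,15], reject
7. q=(8,4) nearest=4 d=5 new=(6,3) → blocked by [4,6]×[0,5], reject
8. q=(8,25) nearest=3 d=14 new=(7,14) → blocked by [4,6]×[12,15], reject
9. q=(0,34) nearest=3 d=23 new=(1,14) → add node 5 parent=3 cost=12
10. q=(7,8) nearest=3 d=3 new=(7,8) → add node 6 parent=3 cost=12
11. q=(4,13) nearest=3 d=2 new=(4,13) → blocked by [4,6]×[12,15], reject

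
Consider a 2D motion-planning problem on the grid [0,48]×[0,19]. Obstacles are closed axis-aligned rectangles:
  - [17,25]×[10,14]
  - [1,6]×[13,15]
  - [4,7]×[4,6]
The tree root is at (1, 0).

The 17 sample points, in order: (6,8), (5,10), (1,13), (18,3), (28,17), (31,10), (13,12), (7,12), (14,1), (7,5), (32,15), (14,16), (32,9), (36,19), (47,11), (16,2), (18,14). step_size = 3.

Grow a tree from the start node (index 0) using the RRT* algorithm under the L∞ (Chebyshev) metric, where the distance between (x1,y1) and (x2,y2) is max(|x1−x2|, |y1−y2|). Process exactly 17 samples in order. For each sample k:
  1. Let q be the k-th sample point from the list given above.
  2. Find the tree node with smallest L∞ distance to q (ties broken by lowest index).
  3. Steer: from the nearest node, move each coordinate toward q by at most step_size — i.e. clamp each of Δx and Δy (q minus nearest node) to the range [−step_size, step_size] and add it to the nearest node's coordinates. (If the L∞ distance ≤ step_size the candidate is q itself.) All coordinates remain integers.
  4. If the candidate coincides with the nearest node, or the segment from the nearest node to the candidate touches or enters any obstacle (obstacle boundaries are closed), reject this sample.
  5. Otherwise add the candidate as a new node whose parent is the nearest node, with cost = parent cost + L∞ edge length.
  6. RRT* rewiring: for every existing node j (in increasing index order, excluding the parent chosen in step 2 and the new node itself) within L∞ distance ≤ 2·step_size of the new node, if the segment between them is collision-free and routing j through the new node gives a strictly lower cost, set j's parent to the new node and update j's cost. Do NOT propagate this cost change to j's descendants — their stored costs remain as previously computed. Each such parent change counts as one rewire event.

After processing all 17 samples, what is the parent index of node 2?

1. q=(6,8) nearest=0 d=8 new=(4,3) → add node 1 parent=0 cost=3
2. q=(5,10) nearest=1 d=7 new=(5,6) → blocked by [4,7]×[4,6], reject
3. q=(1,13) nearest=1 d=10 new=(1,6) → add node 2 parent=1 cost=6
4. q=(18,3) nearest=1 d=14 new=(7,3) → add node 3 parent=1 cost=6
5. q=(28,17) nearest=3 d=21 new=(10,6) → add node 4 parent=3 cost=9
6. q=(31,10) nearest=4 d=21 new=(13,9) → add node 5 parent=4 cost=12
7. q=(13,12) nearest=5 d=3 new=(13,12) → add node 6 parent=5 cost=15
8. q=(7,12) nearest=2 d=6 new=(4,9) → add node 7 parent=2 cost=9
9. q=(14,1) nearest=4 d=5 new=(13,3) → add node 8 parent=4 cost=12
10. q=(7,5) nearest=3 d=2 new=(7,5) → blocked by [4,7]×[4,6], reject
11. q=(32,15) nearest=5 d=19 new=(16,12) → add node 9 parent=5 cost=15
12. q=(14,16) nearest=6 d=4 new=(14,15) → add node 10 parent=6 cost=18
13. q=(32,9) nearest=9 d=16 new=(19,9) → blocked by [17,25]×[10,14], reject
14. q=(36,19) nearest=9 d=20 new=(19,15) → blocked by [17,25]×[10,14], reject
15. q=(47,11) nearest=9 d=31 new=(19,11) → blocked by [17,25]×[10,14], reject
16. q=(16,2) nearest=8 d=3 new=(16,2) → add node 11 parent=8 cost=15
17. q=(18,14) nearest=9 d=2 new=(18,14) → blocked by [17,25]×[10,14], reject

Parent of node 2: 1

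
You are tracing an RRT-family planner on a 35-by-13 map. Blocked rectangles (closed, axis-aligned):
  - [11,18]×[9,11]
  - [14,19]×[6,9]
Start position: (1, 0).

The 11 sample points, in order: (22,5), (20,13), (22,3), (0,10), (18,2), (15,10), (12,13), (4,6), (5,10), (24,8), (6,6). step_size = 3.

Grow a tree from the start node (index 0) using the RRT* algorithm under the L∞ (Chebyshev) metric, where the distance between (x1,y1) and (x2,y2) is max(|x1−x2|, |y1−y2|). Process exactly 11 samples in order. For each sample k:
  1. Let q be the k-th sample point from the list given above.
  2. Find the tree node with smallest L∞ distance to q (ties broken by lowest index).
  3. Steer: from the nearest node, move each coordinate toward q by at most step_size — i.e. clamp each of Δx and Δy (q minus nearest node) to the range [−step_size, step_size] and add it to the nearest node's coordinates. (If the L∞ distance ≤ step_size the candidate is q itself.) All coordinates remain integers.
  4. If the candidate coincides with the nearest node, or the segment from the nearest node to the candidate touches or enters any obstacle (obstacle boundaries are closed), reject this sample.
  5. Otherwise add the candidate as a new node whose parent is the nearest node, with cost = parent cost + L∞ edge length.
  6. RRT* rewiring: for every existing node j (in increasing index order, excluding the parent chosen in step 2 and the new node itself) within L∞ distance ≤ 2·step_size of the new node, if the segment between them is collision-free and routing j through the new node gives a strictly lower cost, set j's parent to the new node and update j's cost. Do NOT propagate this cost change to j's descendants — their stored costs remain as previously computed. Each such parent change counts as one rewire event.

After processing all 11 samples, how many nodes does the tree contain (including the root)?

1. q=(22,5) nearest=0 d=21 new=(4,3) → add node 1 parent=0 cost=3
2. q=(20,13) nearest=1 d=16 new=(7,6) → add node 2 parent=1 cost=6
3. q=(22,3) nearest=2 d=15 new=(10,3) → add node 3 parent=2 cost=9
4. q=(0,10) nearest=1 d=7 new=(1,6) → add node 4 parent=1 cost=6
5. q=(18,2) nearest=3 d=8 new=(13,2) → add node 5 parent=3 cost=12
6. q=(15,10) nearest=3 d=7 new=(13,6) → add node 6 parent=3 cost=12
7. q=(12,13) nearest=2 d=7 new=(10,9) → add node 7 parent=2 cost=9
8. q=(4,6) nearest=1 d=3 new=(4,6) → add node 8 parent=1 cost=6
9. q=(5,10) nearest=2 d=4 new=(5,9) → add node 9 parent=2 cost=9
10. q=(24,8) nearest=5 d=11 new=(16,5) → add node 10 parent=5 cost=15
11. q=(6,6) nearest=2 d=1 new=(6,6) → add node 11 parent=2 cost=7

Node count: 12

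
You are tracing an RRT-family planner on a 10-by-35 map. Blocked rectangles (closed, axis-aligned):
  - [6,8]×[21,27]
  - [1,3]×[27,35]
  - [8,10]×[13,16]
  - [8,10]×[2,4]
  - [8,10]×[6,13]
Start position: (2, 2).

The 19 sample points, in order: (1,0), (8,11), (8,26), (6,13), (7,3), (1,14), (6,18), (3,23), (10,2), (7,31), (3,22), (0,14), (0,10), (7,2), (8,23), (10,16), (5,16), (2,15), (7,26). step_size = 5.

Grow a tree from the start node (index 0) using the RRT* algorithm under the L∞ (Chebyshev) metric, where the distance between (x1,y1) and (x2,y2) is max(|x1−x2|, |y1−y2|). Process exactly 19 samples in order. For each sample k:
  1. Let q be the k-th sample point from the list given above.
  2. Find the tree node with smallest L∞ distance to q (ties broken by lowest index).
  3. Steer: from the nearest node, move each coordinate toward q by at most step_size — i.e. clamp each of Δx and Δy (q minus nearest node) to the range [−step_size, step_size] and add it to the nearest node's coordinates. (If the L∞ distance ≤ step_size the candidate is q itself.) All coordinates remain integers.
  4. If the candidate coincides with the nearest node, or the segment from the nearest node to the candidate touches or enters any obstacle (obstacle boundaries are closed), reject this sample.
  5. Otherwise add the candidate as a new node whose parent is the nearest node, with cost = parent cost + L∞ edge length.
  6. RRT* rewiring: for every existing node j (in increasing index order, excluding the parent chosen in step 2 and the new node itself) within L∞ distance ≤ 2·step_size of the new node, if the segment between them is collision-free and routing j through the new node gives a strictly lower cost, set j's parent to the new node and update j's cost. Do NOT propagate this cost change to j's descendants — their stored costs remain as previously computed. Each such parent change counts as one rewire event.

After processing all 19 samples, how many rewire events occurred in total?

Rewire events: 5

1. q=(1,0) nearest=0 d=2 new=(1,0) → add node 1 parent=0 cost=2
2. q=(8,11) nearest=0 d=9 new=(7,7) → add node 2 parent=0 cost=5
3. q=(8,26) nearest=2 d=19 new=(8,12) → blocked by [8,10]×[6,13], reject
4. q=(6,13) nearest=2 d=6 new=(6,12) → add node 3 parent=2 cost=10
5. q=(7,3) nearest=2 d=4 new=(7,3) → add node 4 parent=2 cost=9
6. q=(1,14) nearest=3 d=5 new=(1,14) → add node 5 parent=3 cost=15
7. q=(6,18) nearest=5 d=5 new=(6,18) → add node 6 parent=5 cost=20
8. q=(3,23) nearest=6 d=5 new=(3,23) → add node 7 parent=6 cost=25
9. q=(10,2) nearest=4 d=3 new=(10,2) → blocked by [8,10]×[2,4], reject
10. q=(7,31) nearest=7 d=8 new=(7,28) → blocked by [6,8]×[21,27], reject
11. q=(3,22) nearest=7 d=1 new=(3,22) → add node 8 parent=7 cost=26
12. q=(0,14) nearest=5 d=1 new=(0,14) → add node 9 parent=5 cost=16; rewire 8→9 (24<26)
13. q=(0,10) nearest=5 d=4 new=(0,10) → add node 10 parent=5 cost=19
14. q=(7,2) nearest=4 d=1 new=(7,2) → add node 11 parent=4 cost=10; rewire 10→11 (18<19)
15. q=(8,23) nearest=6 d=5 new=(8,23) → blocked by [6,8]×[21,27], reject
16. q=(10,16) nearest=3 d=4 new=(10,16) → blocked by [8,10]×[13,16], reject
17. q=(5,16) nearest=6 d=2 new=(5,16) → add node 12 parent=6 cost=22
18. q=(2,15) nearest=5 d=1 new=(2,15) → add node 13 parent=5 cost=16; rewire 7→13 (24<25); rewire 8→13 (23<24); rewire 12→13 (19<22)
19. q=(7,26) nearest=7 d=4 new=(7,26) → blocked by [6,8]×[21,27], reject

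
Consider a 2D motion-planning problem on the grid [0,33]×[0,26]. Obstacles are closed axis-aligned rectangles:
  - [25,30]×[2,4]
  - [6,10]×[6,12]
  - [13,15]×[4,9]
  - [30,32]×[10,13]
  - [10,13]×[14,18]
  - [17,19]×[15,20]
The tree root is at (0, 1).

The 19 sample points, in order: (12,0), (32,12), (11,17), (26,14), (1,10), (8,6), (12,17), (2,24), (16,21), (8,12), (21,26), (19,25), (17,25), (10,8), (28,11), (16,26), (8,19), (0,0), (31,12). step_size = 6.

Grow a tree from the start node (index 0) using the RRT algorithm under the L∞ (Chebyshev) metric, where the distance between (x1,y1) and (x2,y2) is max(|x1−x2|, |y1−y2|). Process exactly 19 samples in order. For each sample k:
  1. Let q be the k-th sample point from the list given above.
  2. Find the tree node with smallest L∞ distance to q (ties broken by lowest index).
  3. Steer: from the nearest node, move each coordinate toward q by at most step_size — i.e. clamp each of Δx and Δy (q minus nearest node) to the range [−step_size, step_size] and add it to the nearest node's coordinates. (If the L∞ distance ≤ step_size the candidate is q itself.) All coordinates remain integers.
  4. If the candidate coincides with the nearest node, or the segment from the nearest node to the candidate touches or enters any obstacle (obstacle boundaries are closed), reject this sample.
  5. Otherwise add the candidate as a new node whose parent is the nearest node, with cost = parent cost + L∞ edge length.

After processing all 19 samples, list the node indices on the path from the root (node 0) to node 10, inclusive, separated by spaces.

1. q=(12,0) nearest=0 d=12 new=(6,0) → add node 1 parent=0 cost=6
2. q=(32,12) nearest=1 d=26 new=(12,6) → add node 2 parent=1 cost=12
3. q=(11,17) nearest=2 d=11 new=(11,12) → add node 3 parent=2 cost=18
4. q=(26,14) nearest=2 d=14 new=(18,12) → blocked by [13,15]×[4,9], reject
5. q=(1,10) nearest=0 d=9 new=(1,7) → add node 4 parent=0 cost=6
6. q=(8,6) nearest=2 d=4 new=(8,6) → blocked by [6,10]×[6,12], reject
7. q=(12,17) nearest=3 d=5 new=(12,17) → blocked by [10,13]×[14,18], reject
8. q=(2,24) nearest=3 d=12 new=(5,18) → add node 5 parent=3 cost=24
9. q=(16,21) nearest=3 d=9 new=(16,18) → blocked by [10,13]×[14,18], reject
10. q=(8,12) nearest=3 d=3 new=(8,12) → blocked by [6,10]×[6,12], reject
11. q=(21,26) nearest=3 d=14 new=(17,18) → blocked by [10,13]×[14,18], reject
12. q=(19,25) nearest=3 d=13 new=(17,18) → blocked by [10,13]×[14,18], reject
13. q=(17,25) nearest=5 d=12 new=(11,24) → add node 6 parent=5 cost=30
14. q=(10,8) nearest=2 d=2 new=(10,8) → blocked by [6,10]×[6,12], reject
15. q=(28,11) nearest=2 d=16 new=(18,11) → blocked by [13,15]×[4,9], reject
16. q=(16,26) nearest=6 d=5 new=(16,26) → add node 7 parent=6 cost=35
17. q=(8,19) nearest=5 d=3 new=(8,19) → add node 8 parent=5 cost=27
18. q=(0,0) nearest=0 d=1 new=(0,0) → add node 9 parent=0 cost=1
19. q=(31,12) nearest=7 d=15 new=(22,20) → add node 10 parent=7 cost=41

Path: 0 1 2 3 5 6 7 10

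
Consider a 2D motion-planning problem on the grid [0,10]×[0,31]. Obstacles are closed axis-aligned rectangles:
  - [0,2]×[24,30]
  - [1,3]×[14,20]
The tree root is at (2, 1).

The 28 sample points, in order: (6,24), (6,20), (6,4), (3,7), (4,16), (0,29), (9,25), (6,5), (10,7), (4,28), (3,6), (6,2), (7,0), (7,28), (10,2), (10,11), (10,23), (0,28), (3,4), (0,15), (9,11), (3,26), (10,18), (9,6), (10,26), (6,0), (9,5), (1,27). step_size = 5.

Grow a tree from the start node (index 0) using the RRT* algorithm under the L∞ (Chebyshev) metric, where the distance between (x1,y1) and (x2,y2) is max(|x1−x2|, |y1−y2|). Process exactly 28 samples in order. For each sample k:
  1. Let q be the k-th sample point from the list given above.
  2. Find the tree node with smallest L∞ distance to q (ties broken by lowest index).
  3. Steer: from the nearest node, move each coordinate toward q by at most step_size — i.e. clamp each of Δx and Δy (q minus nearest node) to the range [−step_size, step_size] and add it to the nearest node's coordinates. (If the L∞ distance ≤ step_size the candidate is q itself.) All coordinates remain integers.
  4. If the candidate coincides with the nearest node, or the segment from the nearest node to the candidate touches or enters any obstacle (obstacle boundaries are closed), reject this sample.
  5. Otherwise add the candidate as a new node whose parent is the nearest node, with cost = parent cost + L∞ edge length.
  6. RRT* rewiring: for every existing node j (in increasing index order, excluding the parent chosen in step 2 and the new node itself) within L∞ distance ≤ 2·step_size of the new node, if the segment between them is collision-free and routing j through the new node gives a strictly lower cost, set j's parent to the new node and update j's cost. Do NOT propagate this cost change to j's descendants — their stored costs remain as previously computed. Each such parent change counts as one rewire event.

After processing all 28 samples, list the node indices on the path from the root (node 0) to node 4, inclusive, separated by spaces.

1. q=(6,24) nearest=0 d=23 new=(6,6) → add node 1 parent=0 cost=5
2. q=(6,20) nearest=1 d=14 new=(6,11) → add node 2 parent=1 cost=10
3. q=(6,4) nearest=1 d=2 new=(6,4) → add node 3 parent=1 cost=7
4. q=(3,7) nearest=1 d=3 new=(3,7) → add node 4 parent=1 cost=8
5. q=(4,16) nearest=2 d=5 new=(4,16) → add node 5 parent=2 cost=15
6. q=(0,29) nearest=5 d=13 new=(0,21) → blocked by [1,3]×[14,20], reject
7. q=(9,25) nearest=5 d=9 new=(9,21) → add node 6 parent=5 cost=20
8. q=(6,5) nearest=1 d=1 new=(6,5) → add node 7 parent=1 cost=6
9. q=(10,7) nearest=1 d=4 new=(10,7) → add node 8 parent=1 cost=9
10. q=(4,28) nearest=6 d=7 new=(4,26) → add node 9 parent=6 cost=25
11. q=(3,6) nearest=4 d=1 new=(3,6) → add node 10 parent=4 cost=9
12. q=(6,2) nearest=3 d=2 new=(6,2) → add node 11 parent=3 cost=9
13. q=(7,0) nearest=11 d=2 new=(7,0) → add node 12 parent=11 cost=11
14. q=(7,28) nearest=9 d=3 new=(7,28) → add node 13 parent=9 cost=28
15. q=(10,2) nearest=12 d=3 new=(10,2) → add node 14 parent=12 cost=14
16. q=(10,11) nearest=2 d=4 new=(10,11) → add node 15 parent=2 cost=14
17. q=(10,23) nearest=6 d=2 new=(10,23) → add node 16 parent=6 cost=22; rewire 13→16 (27<28)
18. q=(0,28) nearest=9 d=4 new=(0,28) → blocked by [0,2]×[24,30], reject
19. q=(3,4) nearest=10 d=2 new=(3,4) → add node 17 parent=10 cost=11
20. q=(0,15) nearest=5 d=4 new=(0,15) → blocked by [1,3]×[14,20], reject
21. q=(9,11) nearest=15 d=1 new=(9,11) → add node 18 parent=15 cost=15
22. q=(3,26) nearest=9 d=1 new=(3,26) → add node 19 parent=9 cost=26
23. q=(10,18) nearest=6 d=3 new=(10,18) → add node 20 parent=6 cost=23
24. q=(9,6) nearest=8 d=1 new=(9,6) → add node 21 parent=8 cost=10
25. q=(10,26) nearest=13 d=3 new=(10,26) → add node 22 parent=13 cost=30
26. q=(6,0) nearest=12 d=1 new=(6,0) → add node 23 parent=12 cost=12
27. q=(9,5) nearest=21 d=1 new=(9,5) → add node 24 parent=21 cost=11
28. q=(1,27) nearest=19 d=2 new=(1,27) → blocked by [0,2]×[24,30], reject

Path: 0 1 4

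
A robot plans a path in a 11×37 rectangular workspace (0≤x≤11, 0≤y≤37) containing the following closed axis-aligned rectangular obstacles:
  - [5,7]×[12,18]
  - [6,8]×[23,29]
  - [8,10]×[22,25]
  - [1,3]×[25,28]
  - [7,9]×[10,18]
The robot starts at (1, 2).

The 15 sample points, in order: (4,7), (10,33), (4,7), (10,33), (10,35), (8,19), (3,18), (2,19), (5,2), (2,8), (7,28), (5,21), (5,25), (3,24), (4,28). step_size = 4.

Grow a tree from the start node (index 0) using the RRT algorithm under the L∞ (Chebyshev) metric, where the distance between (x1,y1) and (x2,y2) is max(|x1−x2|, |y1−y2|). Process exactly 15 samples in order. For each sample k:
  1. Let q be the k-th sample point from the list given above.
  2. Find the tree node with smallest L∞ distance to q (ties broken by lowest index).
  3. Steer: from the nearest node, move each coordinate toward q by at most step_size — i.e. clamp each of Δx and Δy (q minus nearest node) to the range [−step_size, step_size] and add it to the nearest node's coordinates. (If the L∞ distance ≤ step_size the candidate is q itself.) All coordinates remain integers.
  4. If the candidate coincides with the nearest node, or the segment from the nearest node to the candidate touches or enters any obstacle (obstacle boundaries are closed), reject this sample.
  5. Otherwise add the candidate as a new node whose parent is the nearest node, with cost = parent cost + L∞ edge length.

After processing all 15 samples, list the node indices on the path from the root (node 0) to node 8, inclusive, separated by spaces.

Path: 0 1 2 3 4 7 8

1. q=(4,7) nearest=0 d=5 new=(4,6) → add node 1 parent=0 cost=4
2. q=(10,33) nearest=1 d=27 new=(8,10) → blocked by [7,9]×[10,18], reject
3. q=(4,7) nearest=1 d=1 new=(4,7) → add node 2 parent=1 cost=5
4. q=(10,33) nearest=2 d=26 new=(8,11) → blocked by [7,9]×[10,18], reject
5. q=(10,35) nearest=2 d=28 new=(8,11) → blocked by [7,9]×[10,18], reject
6. q=(8,19) nearest=2 d=12 new=(8,11) → blocked by [7,9]×[10,18], reject
7. q=(3,18) nearest=2 d=11 new=(3,11) → add node 3 parent=2 cost=9
8. q=(2,19) nearest=3 d=8 new=(2,15) → add node 4 parent=3 cost=13
9. q=(5,2) nearest=0 d=4 new=(5,2) → add node 5 parent=0 cost=4
10. q=(2,8) nearest=1 d=2 new=(2,8) → add node 6 parent=1 cost=6
11. q=(7,28) nearest=4 d=13 new=(6,19) → blocked by [5,7]×[12,18], reject
12. q=(5,21) nearest=4 d=6 new=(5,19) → add node 7 parent=4 cost=17
13. q=(5,25) nearest=7 d=6 new=(5,23) → add node 8 parent=7 cost=21
14. q=(3,24) nearest=8 d=2 new=(3,24) → add node 9 parent=8 cost=23
15. q=(4,28) nearest=9 d=4 new=(4,28) → add node 10 parent=9 cost=27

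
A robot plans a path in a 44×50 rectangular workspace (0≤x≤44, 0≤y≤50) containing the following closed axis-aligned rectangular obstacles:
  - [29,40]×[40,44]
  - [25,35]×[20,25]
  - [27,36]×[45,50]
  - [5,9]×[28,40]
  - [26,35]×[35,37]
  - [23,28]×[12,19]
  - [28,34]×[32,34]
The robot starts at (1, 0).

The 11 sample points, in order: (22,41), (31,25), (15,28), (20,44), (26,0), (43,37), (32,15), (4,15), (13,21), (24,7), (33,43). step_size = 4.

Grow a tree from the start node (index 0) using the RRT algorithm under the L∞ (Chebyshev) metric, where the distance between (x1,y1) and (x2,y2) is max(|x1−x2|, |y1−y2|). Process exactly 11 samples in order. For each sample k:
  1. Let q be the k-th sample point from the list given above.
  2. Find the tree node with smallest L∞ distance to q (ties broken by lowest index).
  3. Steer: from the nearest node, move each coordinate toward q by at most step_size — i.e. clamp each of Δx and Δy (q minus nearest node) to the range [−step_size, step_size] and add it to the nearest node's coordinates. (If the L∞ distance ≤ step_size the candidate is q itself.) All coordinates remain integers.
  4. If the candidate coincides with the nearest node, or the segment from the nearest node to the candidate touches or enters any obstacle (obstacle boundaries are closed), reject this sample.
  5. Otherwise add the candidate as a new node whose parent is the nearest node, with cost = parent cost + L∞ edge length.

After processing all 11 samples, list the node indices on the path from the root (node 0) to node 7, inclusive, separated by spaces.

Path: 0 1 2 7

1. q=(22,41) nearest=0 d=41 new=(5,4) → add node 1 parent=0 cost=4
2. q=(31,25) nearest=1 d=26 new=(9,8) → add node 2 parent=1 cost=8
3. q=(15,28) nearest=2 d=20 new=(13,12) → add node 3 parent=2 cost=12
4. q=(20,44) nearest=3 d=32 new=(17,16) → add node 4 parent=3 cost=16
5. q=(26,0) nearest=3 d=13 new=(17,8) → add node 5 parent=3 cost=16
6. q=(43,37) nearest=4 d=26 new=(21,20) → add node 6 parent=4 cost=20
7. q=(32,15) nearest=6 d=11 new=(25,16) → blocked by [23,28]×[12,19], reject
8. q=(4,15) nearest=2 d=7 new=(5,12) → add node 7 parent=2 cost=12
9. q=(13,21) nearest=4 d=5 new=(13,20) → add node 8 parent=4 cost=20
10. q=(24,7) nearest=5 d=7 new=(21,7) → add node 9 parent=5 cost=20
11. q=(33,43) nearest=6 d=23 new=(25,24) → blocked by [25,35]×[20,25], reject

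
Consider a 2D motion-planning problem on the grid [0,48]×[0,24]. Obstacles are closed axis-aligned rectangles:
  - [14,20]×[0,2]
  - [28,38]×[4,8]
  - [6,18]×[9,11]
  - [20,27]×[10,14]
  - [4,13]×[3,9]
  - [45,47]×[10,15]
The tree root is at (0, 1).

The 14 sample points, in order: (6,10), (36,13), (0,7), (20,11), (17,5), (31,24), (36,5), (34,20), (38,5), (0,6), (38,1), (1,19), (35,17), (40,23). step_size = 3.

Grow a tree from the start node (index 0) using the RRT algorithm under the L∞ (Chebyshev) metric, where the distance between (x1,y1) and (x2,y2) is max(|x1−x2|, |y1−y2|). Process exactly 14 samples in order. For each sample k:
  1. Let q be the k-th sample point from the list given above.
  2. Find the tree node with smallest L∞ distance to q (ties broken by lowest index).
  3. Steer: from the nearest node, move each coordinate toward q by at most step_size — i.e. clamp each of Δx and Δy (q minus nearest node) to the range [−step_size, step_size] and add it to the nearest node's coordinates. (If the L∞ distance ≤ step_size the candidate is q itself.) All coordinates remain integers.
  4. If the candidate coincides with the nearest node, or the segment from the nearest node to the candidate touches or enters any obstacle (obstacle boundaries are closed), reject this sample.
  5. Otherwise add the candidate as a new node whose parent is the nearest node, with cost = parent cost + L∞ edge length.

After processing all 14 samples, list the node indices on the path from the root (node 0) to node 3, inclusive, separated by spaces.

1. q=(6,10) nearest=0 d=9 new=(3,4) → add node 1 parent=0 cost=3
2. q=(36,13) nearest=1 d=33 new=(6,7) → blocked by [4,13]×[3,9], reject
3. q=(0,7) nearest=1 d=3 new=(0,7) → add node 2 parent=1 cost=6
4. q=(20,11) nearest=1 d=17 new=(6,7) → blocked by [4,13]×[3,9], reject
5. q=(17,5) nearest=1 d=14 new=(6,5) → blocked by [4,13]×[3,9], reject
6. q=(31,24) nearest=1 d=28 new=(6,7) → blocked by [4,13]×[3,9], reject
7. q=(36,5) nearest=1 d=33 new=(6,5) → blocked by [4,13]×[3,9], reject
8. q=(34,20) nearest=1 d=31 new=(6,7) → blocked by [4,13]×[3,9], reject
9. q=(38,5) nearest=1 d=35 new=(6,5) → blocked by [4,13]×[3,9], reject
10. q=(0,6) nearest=2 d=1 new=(0,6) → add node 3 parent=2 cost=7
11. q=(38,1) nearest=1 d=35 new=(6,1) → blocked by [4,13]×[3,9], reject
12. q=(1,19) nearest=2 d=12 new=(1,10) → add node 4 parent=2 cost=9
13. q=(35,17) nearest=1 d=32 new=(6,7) → blocked by [4,13]×[3,9], reject
14. q=(40,23) nearest=1 d=37 new=(6,7) → blocked by [4,13]×[3,9], reject

Path: 0 1 2 3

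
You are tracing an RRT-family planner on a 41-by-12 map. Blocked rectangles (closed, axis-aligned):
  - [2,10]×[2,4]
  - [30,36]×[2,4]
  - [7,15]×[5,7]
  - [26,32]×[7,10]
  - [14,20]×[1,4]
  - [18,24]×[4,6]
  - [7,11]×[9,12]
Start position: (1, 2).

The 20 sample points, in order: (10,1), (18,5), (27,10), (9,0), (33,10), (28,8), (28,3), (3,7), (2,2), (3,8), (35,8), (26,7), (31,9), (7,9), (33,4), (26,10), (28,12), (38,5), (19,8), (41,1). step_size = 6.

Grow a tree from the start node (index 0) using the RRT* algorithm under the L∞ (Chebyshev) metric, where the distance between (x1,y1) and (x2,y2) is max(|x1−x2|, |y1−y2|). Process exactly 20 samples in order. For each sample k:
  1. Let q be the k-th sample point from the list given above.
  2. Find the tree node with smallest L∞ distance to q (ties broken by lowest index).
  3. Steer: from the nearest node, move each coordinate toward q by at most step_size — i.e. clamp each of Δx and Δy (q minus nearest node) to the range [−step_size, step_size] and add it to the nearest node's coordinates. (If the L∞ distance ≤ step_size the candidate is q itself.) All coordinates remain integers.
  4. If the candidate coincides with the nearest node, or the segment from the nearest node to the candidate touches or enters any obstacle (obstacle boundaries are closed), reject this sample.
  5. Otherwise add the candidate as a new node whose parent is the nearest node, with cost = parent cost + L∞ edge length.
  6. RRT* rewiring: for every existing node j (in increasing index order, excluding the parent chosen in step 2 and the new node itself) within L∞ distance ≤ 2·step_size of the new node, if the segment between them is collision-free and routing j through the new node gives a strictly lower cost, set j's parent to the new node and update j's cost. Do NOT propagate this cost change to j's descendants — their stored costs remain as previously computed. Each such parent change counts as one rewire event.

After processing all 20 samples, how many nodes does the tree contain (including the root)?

Node count: 5

1. q=(10,1) nearest=0 d=9 new=(7,1) → add node 1 parent=0 cost=6
2. q=(18,5) nearest=1 d=11 new=(13,5) → blocked by [2,10]×[2,4], reject
3. q=(27,10) nearest=1 d=20 new=(13,7) → blocked by [2,10]×[2,4], reject
4. q=(9,0) nearest=1 d=2 new=(9,0) → add node 2 parent=1 cost=8
5. q=(33,10) nearest=2 d=24 new=(15,6) → blocked by [7,15]×[5,7], reject
6. q=(28,8) nearest=2 d=19 new=(15,6) → blocked by [7,15]×[5,7], reject
7. q=(28,3) nearest=2 d=19 new=(15,3) → blocked by [14,20]×[1,4], reject
8. q=(3,7) nearest=0 d=5 new=(3,7) → add node 3 parent=0 cost=5
9. q=(2,2) nearest=0 d=1 new=(2,2) → blocked by [2,10]×[2,4], reject
10. q=(3,8) nearest=3 d=1 new=(3,8) → add node 4 parent=3 cost=6
11. q=(35,8) nearest=2 d=26 new=(15,6) → blocked by [7,15]×[5,7], reject
12. q=(26,7) nearest=2 d=17 new=(15,6) → blocked by [7,15]×[5,7], reject
13. q=(31,9) nearest=2 d=22 new=(15,6) → blocked by [7,15]×[5,7], reject
14. q=(7,9) nearest=3 d=4 new=(7,9) → blocked by [7,11]×[9,12], reject
15. q=(33,4) nearest=2 d=24 new=(15,4) → blocked by [14,20]×[1,4], reject
16. q=(26,10) nearest=2 d=17 new=(15,6) → blocked by [7,15]×[5,7], reject
17. q=(28,12) nearest=2 d=19 new=(15,6) → blocked by [7,15]×[5,7], reject
18. q=(38,5) nearest=2 d=29 new=(15,5) → blocked by [7,15]×[5,7], reject
19. q=(19,8) nearest=2 d=10 new=(15,6) → blocked by [7,15]×[5,7], reject
20. q=(41,1) nearest=2 d=32 new=(15,1) → blocked by [14,20]×[1,4], reject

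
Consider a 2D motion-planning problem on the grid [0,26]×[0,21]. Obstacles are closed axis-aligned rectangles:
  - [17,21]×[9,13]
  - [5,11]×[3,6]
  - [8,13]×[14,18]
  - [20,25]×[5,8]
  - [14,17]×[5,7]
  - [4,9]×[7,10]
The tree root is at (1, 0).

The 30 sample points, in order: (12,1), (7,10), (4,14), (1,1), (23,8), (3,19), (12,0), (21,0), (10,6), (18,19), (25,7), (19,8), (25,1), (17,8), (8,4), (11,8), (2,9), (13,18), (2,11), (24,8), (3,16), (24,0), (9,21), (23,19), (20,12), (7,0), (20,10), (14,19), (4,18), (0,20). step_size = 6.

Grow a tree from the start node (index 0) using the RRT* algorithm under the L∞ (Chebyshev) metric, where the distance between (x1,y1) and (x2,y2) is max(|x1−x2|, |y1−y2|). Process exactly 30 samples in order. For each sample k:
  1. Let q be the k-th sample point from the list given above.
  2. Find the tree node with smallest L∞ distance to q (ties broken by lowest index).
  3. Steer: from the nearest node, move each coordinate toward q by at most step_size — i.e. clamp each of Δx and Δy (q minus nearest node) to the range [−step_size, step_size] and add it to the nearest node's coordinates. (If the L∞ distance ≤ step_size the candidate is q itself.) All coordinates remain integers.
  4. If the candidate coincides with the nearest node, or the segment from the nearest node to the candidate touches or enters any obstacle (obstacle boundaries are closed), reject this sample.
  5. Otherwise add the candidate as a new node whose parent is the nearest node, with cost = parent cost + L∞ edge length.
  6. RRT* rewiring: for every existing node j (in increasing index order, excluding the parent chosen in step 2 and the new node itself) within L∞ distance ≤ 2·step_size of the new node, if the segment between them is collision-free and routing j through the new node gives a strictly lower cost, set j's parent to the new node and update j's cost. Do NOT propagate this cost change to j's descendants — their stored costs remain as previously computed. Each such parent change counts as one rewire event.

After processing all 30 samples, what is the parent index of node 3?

Parent of node 3: 1

1. q=(12,1) nearest=0 d=11 new=(7,1) → add node 1 parent=0 cost=6
2. q=(7,10) nearest=1 d=9 new=(7,7) → blocked by [5,11]×[3,6], reject
3. q=(4,14) nearest=1 d=13 new=(4,7) → blocked by [5,11]×[3,6], reject
4. q=(1,1) nearest=0 d=1 new=(1,1) → add node 2 parent=0 cost=1
5. q=(23,8) nearest=1 d=16 new=(13,7) → blocked by [5,11]×[3,6], reject
6. q=(3,19) nearest=1 d=18 new=(3,7) → blocked by [5,11]×[3,6], reject
7. q=(12,0) nearest=1 d=5 new=(12,0) → add node 3 parent=1 cost=11
8. q=(21,0) nearest=3 d=9 new=(18,0) → add node 4 parent=3 cost=17
9. q=(10,6) nearest=1 d=5 new=(10,6) → blocked by [5,11]×[3,6], reject
10. q=(18,19) nearest=1 d=18 new=(13,7) → blocked by [5,11]×[3,6], reject
11. q=(25,7) nearest=4 d=7 new=(24,6) → blocked by [20,25]×[5,8], reject
12. q=(19,8) nearest=3 d=8 new=(18,6) → blocked by [14,17]×[5,7], reject
13. q=(25,1) nearest=4 d=7 new=(24,1) → add node 5 parent=4 cost=23
14. q=(17,8) nearest=5 d=7 new=(18,7) → blocked by [20,25]×[5,8], reject
15. q=(8,4) nearest=1 d=3 new=(8,4) → blocked by [5,11]×[3,6], reject
16. q=(11,8) nearest=1 d=7 new=(11,7) → blocked by [5,11]×[3,6], reject
17. q=(2,9) nearest=1 d=8 new=(2,7) → blocked by [5,11]×[3,6], reject
18. q=(13,18) nearest=1 d=17 new=(13,7) → blocked by [5,11]×[3,6], reject
19. q=(2,11) nearest=1 d=10 new=(2,7) → blocked by [5,11]×[3,6], reject
20. q=(24,8) nearest=5 d=7 new=(24,7) → blocked by [20,25]×[5,8], reject
21. q=(3,16) nearest=1 d=15 new=(3,7) → blocked by [5,11]×[3,6], reject
22. q=(24,0) nearest=5 d=1 new=(24,0) → add node 6 parent=5 cost=24
23. q=(9,21) nearest=1 d=20 new=(9,7) → blocked by [5,11]×[3,6], reject
24. q=(23,19) nearest=1 d=18 new=(13,7) → blocked by [5,11]×[3,6], reject
25. q=(20,12) nearest=5 d=11 new=(20,7) → blocked by [20,25]×[5,8], reject
26. q=(7,0) nearest=1 d=1 new=(7,0) → add node 7 parent=1 cost=7
27. q=(20,10) nearest=5 d=9 new=(20,7) → blocked by [20,25]×[5,8], reject
28. q=(14,19) nearest=1 d=18 new=(13,7) → blocked by [5,11]×[3,6], reject
29. q=(4,18) nearest=1 d=17 new=(4,7) → blocked by [5,11]×[3,6], reject
30. q=(0,20) nearest=1 d=19 new=(1,7) → blocked by [5,11]×[3,6], reject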